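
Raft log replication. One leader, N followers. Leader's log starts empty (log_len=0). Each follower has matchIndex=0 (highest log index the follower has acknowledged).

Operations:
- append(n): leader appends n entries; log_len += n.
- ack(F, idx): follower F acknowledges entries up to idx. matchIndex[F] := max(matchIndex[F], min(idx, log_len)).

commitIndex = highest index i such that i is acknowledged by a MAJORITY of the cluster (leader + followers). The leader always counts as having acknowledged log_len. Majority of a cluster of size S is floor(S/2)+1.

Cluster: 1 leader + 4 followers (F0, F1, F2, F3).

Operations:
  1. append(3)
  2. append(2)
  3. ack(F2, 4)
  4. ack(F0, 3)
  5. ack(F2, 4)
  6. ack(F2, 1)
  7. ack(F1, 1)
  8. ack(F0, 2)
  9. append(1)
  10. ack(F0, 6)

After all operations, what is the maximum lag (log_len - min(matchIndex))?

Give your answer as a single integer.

Op 1: append 3 -> log_len=3
Op 2: append 2 -> log_len=5
Op 3: F2 acks idx 4 -> match: F0=0 F1=0 F2=4 F3=0; commitIndex=0
Op 4: F0 acks idx 3 -> match: F0=3 F1=0 F2=4 F3=0; commitIndex=3
Op 5: F2 acks idx 4 -> match: F0=3 F1=0 F2=4 F3=0; commitIndex=3
Op 6: F2 acks idx 1 -> match: F0=3 F1=0 F2=4 F3=0; commitIndex=3
Op 7: F1 acks idx 1 -> match: F0=3 F1=1 F2=4 F3=0; commitIndex=3
Op 8: F0 acks idx 2 -> match: F0=3 F1=1 F2=4 F3=0; commitIndex=3
Op 9: append 1 -> log_len=6
Op 10: F0 acks idx 6 -> match: F0=6 F1=1 F2=4 F3=0; commitIndex=4

Answer: 6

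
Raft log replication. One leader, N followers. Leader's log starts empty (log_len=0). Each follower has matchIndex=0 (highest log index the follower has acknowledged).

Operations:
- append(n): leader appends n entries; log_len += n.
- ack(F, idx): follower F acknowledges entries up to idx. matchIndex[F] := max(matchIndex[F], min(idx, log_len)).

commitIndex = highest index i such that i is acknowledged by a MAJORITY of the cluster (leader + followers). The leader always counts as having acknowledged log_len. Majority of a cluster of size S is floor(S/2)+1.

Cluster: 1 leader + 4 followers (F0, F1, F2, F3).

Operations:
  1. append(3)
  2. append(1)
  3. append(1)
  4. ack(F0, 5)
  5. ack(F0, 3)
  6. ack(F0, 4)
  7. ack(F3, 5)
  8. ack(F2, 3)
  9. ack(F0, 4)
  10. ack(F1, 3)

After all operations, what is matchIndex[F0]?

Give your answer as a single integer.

Op 1: append 3 -> log_len=3
Op 2: append 1 -> log_len=4
Op 3: append 1 -> log_len=5
Op 4: F0 acks idx 5 -> match: F0=5 F1=0 F2=0 F3=0; commitIndex=0
Op 5: F0 acks idx 3 -> match: F0=5 F1=0 F2=0 F3=0; commitIndex=0
Op 6: F0 acks idx 4 -> match: F0=5 F1=0 F2=0 F3=0; commitIndex=0
Op 7: F3 acks idx 5 -> match: F0=5 F1=0 F2=0 F3=5; commitIndex=5
Op 8: F2 acks idx 3 -> match: F0=5 F1=0 F2=3 F3=5; commitIndex=5
Op 9: F0 acks idx 4 -> match: F0=5 F1=0 F2=3 F3=5; commitIndex=5
Op 10: F1 acks idx 3 -> match: F0=5 F1=3 F2=3 F3=5; commitIndex=5

Answer: 5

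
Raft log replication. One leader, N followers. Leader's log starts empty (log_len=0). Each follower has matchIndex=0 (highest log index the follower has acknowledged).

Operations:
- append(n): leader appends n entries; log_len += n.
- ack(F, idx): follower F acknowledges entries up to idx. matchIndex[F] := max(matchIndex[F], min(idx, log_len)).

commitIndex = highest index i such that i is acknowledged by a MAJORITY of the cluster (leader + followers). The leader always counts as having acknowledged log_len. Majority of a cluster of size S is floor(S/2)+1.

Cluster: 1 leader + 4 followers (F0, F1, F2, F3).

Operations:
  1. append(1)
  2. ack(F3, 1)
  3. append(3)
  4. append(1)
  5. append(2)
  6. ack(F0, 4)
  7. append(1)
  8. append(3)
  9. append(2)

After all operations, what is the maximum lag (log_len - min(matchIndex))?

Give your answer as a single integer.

Answer: 13

Derivation:
Op 1: append 1 -> log_len=1
Op 2: F3 acks idx 1 -> match: F0=0 F1=0 F2=0 F3=1; commitIndex=0
Op 3: append 3 -> log_len=4
Op 4: append 1 -> log_len=5
Op 5: append 2 -> log_len=7
Op 6: F0 acks idx 4 -> match: F0=4 F1=0 F2=0 F3=1; commitIndex=1
Op 7: append 1 -> log_len=8
Op 8: append 3 -> log_len=11
Op 9: append 2 -> log_len=13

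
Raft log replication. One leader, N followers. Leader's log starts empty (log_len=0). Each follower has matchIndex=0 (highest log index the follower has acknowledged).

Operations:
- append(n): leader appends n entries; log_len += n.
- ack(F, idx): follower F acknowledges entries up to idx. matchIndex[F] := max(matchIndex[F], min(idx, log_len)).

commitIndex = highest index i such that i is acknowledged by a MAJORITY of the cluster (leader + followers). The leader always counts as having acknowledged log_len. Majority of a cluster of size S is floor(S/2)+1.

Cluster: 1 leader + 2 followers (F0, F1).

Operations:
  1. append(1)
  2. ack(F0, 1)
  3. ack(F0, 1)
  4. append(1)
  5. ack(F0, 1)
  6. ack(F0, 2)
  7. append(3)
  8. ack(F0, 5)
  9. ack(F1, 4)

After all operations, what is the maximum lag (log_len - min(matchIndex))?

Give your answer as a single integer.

Op 1: append 1 -> log_len=1
Op 2: F0 acks idx 1 -> match: F0=1 F1=0; commitIndex=1
Op 3: F0 acks idx 1 -> match: F0=1 F1=0; commitIndex=1
Op 4: append 1 -> log_len=2
Op 5: F0 acks idx 1 -> match: F0=1 F1=0; commitIndex=1
Op 6: F0 acks idx 2 -> match: F0=2 F1=0; commitIndex=2
Op 7: append 3 -> log_len=5
Op 8: F0 acks idx 5 -> match: F0=5 F1=0; commitIndex=5
Op 9: F1 acks idx 4 -> match: F0=5 F1=4; commitIndex=5

Answer: 1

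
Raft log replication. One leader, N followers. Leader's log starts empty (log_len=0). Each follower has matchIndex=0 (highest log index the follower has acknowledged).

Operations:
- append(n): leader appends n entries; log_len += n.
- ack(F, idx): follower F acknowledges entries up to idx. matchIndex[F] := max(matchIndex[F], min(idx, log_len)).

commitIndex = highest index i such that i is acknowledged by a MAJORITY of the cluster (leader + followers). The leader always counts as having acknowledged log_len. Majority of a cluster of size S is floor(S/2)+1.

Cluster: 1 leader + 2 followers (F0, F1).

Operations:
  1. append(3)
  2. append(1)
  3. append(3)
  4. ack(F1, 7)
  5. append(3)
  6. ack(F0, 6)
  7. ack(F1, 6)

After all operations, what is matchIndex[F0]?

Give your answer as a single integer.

Op 1: append 3 -> log_len=3
Op 2: append 1 -> log_len=4
Op 3: append 3 -> log_len=7
Op 4: F1 acks idx 7 -> match: F0=0 F1=7; commitIndex=7
Op 5: append 3 -> log_len=10
Op 6: F0 acks idx 6 -> match: F0=6 F1=7; commitIndex=7
Op 7: F1 acks idx 6 -> match: F0=6 F1=7; commitIndex=7

Answer: 6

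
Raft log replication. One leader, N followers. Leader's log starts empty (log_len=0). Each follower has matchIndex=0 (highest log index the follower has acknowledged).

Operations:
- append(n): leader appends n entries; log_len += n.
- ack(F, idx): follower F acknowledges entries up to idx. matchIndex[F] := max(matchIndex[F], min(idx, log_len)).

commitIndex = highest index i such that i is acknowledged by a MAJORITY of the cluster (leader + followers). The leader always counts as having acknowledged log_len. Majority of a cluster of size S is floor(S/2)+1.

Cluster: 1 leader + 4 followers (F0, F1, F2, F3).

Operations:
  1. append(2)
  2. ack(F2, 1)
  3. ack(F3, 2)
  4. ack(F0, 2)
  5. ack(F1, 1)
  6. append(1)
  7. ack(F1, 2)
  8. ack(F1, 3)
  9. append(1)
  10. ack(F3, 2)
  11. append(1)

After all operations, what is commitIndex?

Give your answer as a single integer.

Op 1: append 2 -> log_len=2
Op 2: F2 acks idx 1 -> match: F0=0 F1=0 F2=1 F3=0; commitIndex=0
Op 3: F3 acks idx 2 -> match: F0=0 F1=0 F2=1 F3=2; commitIndex=1
Op 4: F0 acks idx 2 -> match: F0=2 F1=0 F2=1 F3=2; commitIndex=2
Op 5: F1 acks idx 1 -> match: F0=2 F1=1 F2=1 F3=2; commitIndex=2
Op 6: append 1 -> log_len=3
Op 7: F1 acks idx 2 -> match: F0=2 F1=2 F2=1 F3=2; commitIndex=2
Op 8: F1 acks idx 3 -> match: F0=2 F1=3 F2=1 F3=2; commitIndex=2
Op 9: append 1 -> log_len=4
Op 10: F3 acks idx 2 -> match: F0=2 F1=3 F2=1 F3=2; commitIndex=2
Op 11: append 1 -> log_len=5

Answer: 2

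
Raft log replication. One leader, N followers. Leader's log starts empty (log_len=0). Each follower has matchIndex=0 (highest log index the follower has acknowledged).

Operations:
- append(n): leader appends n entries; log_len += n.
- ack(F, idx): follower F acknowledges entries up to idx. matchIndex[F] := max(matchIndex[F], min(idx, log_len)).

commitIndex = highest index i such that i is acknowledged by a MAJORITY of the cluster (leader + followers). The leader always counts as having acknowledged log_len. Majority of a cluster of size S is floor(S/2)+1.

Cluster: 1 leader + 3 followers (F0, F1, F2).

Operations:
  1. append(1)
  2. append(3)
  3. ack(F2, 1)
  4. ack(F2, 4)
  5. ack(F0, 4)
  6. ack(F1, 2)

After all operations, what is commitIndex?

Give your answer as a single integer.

Op 1: append 1 -> log_len=1
Op 2: append 3 -> log_len=4
Op 3: F2 acks idx 1 -> match: F0=0 F1=0 F2=1; commitIndex=0
Op 4: F2 acks idx 4 -> match: F0=0 F1=0 F2=4; commitIndex=0
Op 5: F0 acks idx 4 -> match: F0=4 F1=0 F2=4; commitIndex=4
Op 6: F1 acks idx 2 -> match: F0=4 F1=2 F2=4; commitIndex=4

Answer: 4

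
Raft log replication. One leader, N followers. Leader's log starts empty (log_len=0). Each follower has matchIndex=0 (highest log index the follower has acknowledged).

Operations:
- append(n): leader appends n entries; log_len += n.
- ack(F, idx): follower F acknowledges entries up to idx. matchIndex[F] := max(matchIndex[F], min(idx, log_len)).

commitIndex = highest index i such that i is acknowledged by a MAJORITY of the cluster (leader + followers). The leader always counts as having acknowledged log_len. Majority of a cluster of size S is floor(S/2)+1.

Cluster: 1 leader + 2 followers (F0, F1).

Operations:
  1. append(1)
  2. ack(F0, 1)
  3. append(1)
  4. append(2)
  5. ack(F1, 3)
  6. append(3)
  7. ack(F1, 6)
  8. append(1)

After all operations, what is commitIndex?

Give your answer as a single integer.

Answer: 6

Derivation:
Op 1: append 1 -> log_len=1
Op 2: F0 acks idx 1 -> match: F0=1 F1=0; commitIndex=1
Op 3: append 1 -> log_len=2
Op 4: append 2 -> log_len=4
Op 5: F1 acks idx 3 -> match: F0=1 F1=3; commitIndex=3
Op 6: append 3 -> log_len=7
Op 7: F1 acks idx 6 -> match: F0=1 F1=6; commitIndex=6
Op 8: append 1 -> log_len=8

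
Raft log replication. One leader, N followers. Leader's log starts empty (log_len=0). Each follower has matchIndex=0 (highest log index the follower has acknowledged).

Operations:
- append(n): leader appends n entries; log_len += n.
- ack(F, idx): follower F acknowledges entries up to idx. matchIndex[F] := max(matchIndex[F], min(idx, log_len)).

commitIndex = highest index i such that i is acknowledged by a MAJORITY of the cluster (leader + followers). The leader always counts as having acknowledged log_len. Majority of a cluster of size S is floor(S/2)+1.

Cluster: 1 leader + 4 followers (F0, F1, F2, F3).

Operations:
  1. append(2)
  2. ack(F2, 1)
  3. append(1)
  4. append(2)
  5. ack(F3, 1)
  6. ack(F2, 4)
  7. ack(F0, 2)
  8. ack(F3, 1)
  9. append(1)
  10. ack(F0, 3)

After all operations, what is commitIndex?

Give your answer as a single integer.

Op 1: append 2 -> log_len=2
Op 2: F2 acks idx 1 -> match: F0=0 F1=0 F2=1 F3=0; commitIndex=0
Op 3: append 1 -> log_len=3
Op 4: append 2 -> log_len=5
Op 5: F3 acks idx 1 -> match: F0=0 F1=0 F2=1 F3=1; commitIndex=1
Op 6: F2 acks idx 4 -> match: F0=0 F1=0 F2=4 F3=1; commitIndex=1
Op 7: F0 acks idx 2 -> match: F0=2 F1=0 F2=4 F3=1; commitIndex=2
Op 8: F3 acks idx 1 -> match: F0=2 F1=0 F2=4 F3=1; commitIndex=2
Op 9: append 1 -> log_len=6
Op 10: F0 acks idx 3 -> match: F0=3 F1=0 F2=4 F3=1; commitIndex=3

Answer: 3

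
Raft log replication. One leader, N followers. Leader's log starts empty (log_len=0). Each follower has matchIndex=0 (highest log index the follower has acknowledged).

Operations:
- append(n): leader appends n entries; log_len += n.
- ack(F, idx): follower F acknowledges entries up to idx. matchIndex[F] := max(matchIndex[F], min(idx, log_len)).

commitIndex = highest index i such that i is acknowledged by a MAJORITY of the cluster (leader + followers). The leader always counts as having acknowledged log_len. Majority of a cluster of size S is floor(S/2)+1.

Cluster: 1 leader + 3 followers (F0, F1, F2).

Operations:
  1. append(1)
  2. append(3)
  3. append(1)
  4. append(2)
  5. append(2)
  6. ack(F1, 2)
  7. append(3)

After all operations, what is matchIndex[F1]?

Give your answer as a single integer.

Op 1: append 1 -> log_len=1
Op 2: append 3 -> log_len=4
Op 3: append 1 -> log_len=5
Op 4: append 2 -> log_len=7
Op 5: append 2 -> log_len=9
Op 6: F1 acks idx 2 -> match: F0=0 F1=2 F2=0; commitIndex=0
Op 7: append 3 -> log_len=12

Answer: 2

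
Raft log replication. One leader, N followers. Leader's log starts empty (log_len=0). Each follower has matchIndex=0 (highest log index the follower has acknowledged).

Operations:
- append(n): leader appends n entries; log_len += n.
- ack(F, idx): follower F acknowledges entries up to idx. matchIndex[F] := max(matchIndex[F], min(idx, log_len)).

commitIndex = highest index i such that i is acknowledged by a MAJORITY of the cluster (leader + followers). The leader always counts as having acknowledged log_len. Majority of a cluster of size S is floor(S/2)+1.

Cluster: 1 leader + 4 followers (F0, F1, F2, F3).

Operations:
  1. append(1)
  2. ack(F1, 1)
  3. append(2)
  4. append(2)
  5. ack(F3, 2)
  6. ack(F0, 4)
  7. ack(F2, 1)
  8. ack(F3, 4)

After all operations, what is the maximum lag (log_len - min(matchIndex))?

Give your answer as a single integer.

Answer: 4

Derivation:
Op 1: append 1 -> log_len=1
Op 2: F1 acks idx 1 -> match: F0=0 F1=1 F2=0 F3=0; commitIndex=0
Op 3: append 2 -> log_len=3
Op 4: append 2 -> log_len=5
Op 5: F3 acks idx 2 -> match: F0=0 F1=1 F2=0 F3=2; commitIndex=1
Op 6: F0 acks idx 4 -> match: F0=4 F1=1 F2=0 F3=2; commitIndex=2
Op 7: F2 acks idx 1 -> match: F0=4 F1=1 F2=1 F3=2; commitIndex=2
Op 8: F3 acks idx 4 -> match: F0=4 F1=1 F2=1 F3=4; commitIndex=4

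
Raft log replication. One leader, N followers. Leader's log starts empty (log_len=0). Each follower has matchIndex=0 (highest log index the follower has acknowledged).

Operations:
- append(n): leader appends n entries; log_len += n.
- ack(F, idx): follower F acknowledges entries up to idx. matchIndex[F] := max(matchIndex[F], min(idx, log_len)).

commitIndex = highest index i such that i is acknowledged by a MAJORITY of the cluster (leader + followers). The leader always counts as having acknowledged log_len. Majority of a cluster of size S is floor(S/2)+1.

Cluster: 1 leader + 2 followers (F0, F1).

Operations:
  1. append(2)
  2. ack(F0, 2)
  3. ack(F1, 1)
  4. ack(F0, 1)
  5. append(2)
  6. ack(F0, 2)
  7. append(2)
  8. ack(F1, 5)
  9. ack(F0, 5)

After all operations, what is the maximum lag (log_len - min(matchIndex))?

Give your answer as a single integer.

Answer: 1

Derivation:
Op 1: append 2 -> log_len=2
Op 2: F0 acks idx 2 -> match: F0=2 F1=0; commitIndex=2
Op 3: F1 acks idx 1 -> match: F0=2 F1=1; commitIndex=2
Op 4: F0 acks idx 1 -> match: F0=2 F1=1; commitIndex=2
Op 5: append 2 -> log_len=4
Op 6: F0 acks idx 2 -> match: F0=2 F1=1; commitIndex=2
Op 7: append 2 -> log_len=6
Op 8: F1 acks idx 5 -> match: F0=2 F1=5; commitIndex=5
Op 9: F0 acks idx 5 -> match: F0=5 F1=5; commitIndex=5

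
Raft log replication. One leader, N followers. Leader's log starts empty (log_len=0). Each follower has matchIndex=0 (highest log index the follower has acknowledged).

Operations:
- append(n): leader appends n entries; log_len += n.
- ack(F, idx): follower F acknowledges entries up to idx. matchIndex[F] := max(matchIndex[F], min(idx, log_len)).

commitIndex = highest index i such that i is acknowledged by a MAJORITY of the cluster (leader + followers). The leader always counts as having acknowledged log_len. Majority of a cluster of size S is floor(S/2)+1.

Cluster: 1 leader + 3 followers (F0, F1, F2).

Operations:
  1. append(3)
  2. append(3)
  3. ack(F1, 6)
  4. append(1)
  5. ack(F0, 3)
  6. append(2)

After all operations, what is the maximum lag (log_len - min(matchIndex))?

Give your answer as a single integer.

Op 1: append 3 -> log_len=3
Op 2: append 3 -> log_len=6
Op 3: F1 acks idx 6 -> match: F0=0 F1=6 F2=0; commitIndex=0
Op 4: append 1 -> log_len=7
Op 5: F0 acks idx 3 -> match: F0=3 F1=6 F2=0; commitIndex=3
Op 6: append 2 -> log_len=9

Answer: 9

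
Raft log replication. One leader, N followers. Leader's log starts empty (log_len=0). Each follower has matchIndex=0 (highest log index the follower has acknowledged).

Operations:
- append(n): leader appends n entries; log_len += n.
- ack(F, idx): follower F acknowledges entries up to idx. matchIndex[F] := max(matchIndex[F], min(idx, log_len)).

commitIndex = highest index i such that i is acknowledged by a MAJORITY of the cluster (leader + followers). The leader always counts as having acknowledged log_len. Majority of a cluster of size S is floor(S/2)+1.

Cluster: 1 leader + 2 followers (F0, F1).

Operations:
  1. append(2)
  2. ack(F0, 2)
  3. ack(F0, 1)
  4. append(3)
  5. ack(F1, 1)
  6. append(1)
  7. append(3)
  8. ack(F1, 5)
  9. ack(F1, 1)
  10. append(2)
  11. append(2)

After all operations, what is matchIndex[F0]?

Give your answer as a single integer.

Op 1: append 2 -> log_len=2
Op 2: F0 acks idx 2 -> match: F0=2 F1=0; commitIndex=2
Op 3: F0 acks idx 1 -> match: F0=2 F1=0; commitIndex=2
Op 4: append 3 -> log_len=5
Op 5: F1 acks idx 1 -> match: F0=2 F1=1; commitIndex=2
Op 6: append 1 -> log_len=6
Op 7: append 3 -> log_len=9
Op 8: F1 acks idx 5 -> match: F0=2 F1=5; commitIndex=5
Op 9: F1 acks idx 1 -> match: F0=2 F1=5; commitIndex=5
Op 10: append 2 -> log_len=11
Op 11: append 2 -> log_len=13

Answer: 2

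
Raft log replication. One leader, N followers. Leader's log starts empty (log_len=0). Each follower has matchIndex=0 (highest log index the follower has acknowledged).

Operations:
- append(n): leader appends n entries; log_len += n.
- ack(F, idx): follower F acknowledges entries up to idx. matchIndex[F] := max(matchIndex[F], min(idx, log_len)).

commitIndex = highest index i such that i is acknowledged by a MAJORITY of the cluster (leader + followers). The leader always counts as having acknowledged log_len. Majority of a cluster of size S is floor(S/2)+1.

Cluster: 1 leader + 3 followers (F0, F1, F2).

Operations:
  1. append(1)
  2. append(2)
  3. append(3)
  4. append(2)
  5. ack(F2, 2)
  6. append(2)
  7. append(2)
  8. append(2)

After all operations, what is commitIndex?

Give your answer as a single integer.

Answer: 0

Derivation:
Op 1: append 1 -> log_len=1
Op 2: append 2 -> log_len=3
Op 3: append 3 -> log_len=6
Op 4: append 2 -> log_len=8
Op 5: F2 acks idx 2 -> match: F0=0 F1=0 F2=2; commitIndex=0
Op 6: append 2 -> log_len=10
Op 7: append 2 -> log_len=12
Op 8: append 2 -> log_len=14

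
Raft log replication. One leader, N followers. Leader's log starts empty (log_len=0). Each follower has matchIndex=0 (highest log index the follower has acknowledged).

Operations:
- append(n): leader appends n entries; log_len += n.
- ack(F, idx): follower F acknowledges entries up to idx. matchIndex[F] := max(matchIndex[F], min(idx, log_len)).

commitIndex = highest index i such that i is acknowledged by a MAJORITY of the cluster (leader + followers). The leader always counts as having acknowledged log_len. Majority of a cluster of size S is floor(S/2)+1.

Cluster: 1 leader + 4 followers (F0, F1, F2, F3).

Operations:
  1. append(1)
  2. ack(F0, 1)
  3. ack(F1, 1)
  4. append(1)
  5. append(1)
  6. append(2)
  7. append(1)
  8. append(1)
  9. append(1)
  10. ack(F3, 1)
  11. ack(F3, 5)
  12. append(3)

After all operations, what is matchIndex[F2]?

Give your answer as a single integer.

Answer: 0

Derivation:
Op 1: append 1 -> log_len=1
Op 2: F0 acks idx 1 -> match: F0=1 F1=0 F2=0 F3=0; commitIndex=0
Op 3: F1 acks idx 1 -> match: F0=1 F1=1 F2=0 F3=0; commitIndex=1
Op 4: append 1 -> log_len=2
Op 5: append 1 -> log_len=3
Op 6: append 2 -> log_len=5
Op 7: append 1 -> log_len=6
Op 8: append 1 -> log_len=7
Op 9: append 1 -> log_len=8
Op 10: F3 acks idx 1 -> match: F0=1 F1=1 F2=0 F3=1; commitIndex=1
Op 11: F3 acks idx 5 -> match: F0=1 F1=1 F2=0 F3=5; commitIndex=1
Op 12: append 3 -> log_len=11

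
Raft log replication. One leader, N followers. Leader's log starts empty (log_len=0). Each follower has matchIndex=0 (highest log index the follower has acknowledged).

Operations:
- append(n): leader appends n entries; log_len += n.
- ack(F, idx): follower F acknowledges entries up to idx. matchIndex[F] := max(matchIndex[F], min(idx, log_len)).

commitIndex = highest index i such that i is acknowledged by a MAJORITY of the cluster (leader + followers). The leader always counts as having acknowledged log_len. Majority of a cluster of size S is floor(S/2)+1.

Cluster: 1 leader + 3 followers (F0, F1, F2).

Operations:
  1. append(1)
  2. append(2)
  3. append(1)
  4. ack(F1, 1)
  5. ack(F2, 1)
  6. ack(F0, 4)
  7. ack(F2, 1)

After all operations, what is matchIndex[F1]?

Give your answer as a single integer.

Op 1: append 1 -> log_len=1
Op 2: append 2 -> log_len=3
Op 3: append 1 -> log_len=4
Op 4: F1 acks idx 1 -> match: F0=0 F1=1 F2=0; commitIndex=0
Op 5: F2 acks idx 1 -> match: F0=0 F1=1 F2=1; commitIndex=1
Op 6: F0 acks idx 4 -> match: F0=4 F1=1 F2=1; commitIndex=1
Op 7: F2 acks idx 1 -> match: F0=4 F1=1 F2=1; commitIndex=1

Answer: 1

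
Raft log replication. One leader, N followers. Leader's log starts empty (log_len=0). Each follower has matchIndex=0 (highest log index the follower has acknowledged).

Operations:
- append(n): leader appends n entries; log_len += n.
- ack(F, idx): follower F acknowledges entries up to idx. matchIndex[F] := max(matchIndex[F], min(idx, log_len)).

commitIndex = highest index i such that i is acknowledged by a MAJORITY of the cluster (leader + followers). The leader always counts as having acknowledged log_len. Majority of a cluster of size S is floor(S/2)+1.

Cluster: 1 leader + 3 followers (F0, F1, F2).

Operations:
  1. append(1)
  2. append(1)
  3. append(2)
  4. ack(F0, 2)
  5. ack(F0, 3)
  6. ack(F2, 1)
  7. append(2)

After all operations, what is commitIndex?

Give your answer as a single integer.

Answer: 1

Derivation:
Op 1: append 1 -> log_len=1
Op 2: append 1 -> log_len=2
Op 3: append 2 -> log_len=4
Op 4: F0 acks idx 2 -> match: F0=2 F1=0 F2=0; commitIndex=0
Op 5: F0 acks idx 3 -> match: F0=3 F1=0 F2=0; commitIndex=0
Op 6: F2 acks idx 1 -> match: F0=3 F1=0 F2=1; commitIndex=1
Op 7: append 2 -> log_len=6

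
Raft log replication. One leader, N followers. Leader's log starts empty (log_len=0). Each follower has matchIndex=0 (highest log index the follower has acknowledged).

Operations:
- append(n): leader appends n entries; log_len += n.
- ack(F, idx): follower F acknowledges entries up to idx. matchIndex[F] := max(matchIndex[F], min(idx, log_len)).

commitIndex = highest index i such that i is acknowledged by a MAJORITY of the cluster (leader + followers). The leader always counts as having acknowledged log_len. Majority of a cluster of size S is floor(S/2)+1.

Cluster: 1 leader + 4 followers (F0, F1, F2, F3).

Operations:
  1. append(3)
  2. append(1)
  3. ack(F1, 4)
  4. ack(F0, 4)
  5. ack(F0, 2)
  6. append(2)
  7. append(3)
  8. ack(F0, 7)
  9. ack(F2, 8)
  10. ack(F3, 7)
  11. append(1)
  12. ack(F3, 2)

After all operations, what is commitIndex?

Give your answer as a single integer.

Answer: 7

Derivation:
Op 1: append 3 -> log_len=3
Op 2: append 1 -> log_len=4
Op 3: F1 acks idx 4 -> match: F0=0 F1=4 F2=0 F3=0; commitIndex=0
Op 4: F0 acks idx 4 -> match: F0=4 F1=4 F2=0 F3=0; commitIndex=4
Op 5: F0 acks idx 2 -> match: F0=4 F1=4 F2=0 F3=0; commitIndex=4
Op 6: append 2 -> log_len=6
Op 7: append 3 -> log_len=9
Op 8: F0 acks idx 7 -> match: F0=7 F1=4 F2=0 F3=0; commitIndex=4
Op 9: F2 acks idx 8 -> match: F0=7 F1=4 F2=8 F3=0; commitIndex=7
Op 10: F3 acks idx 7 -> match: F0=7 F1=4 F2=8 F3=7; commitIndex=7
Op 11: append 1 -> log_len=10
Op 12: F3 acks idx 2 -> match: F0=7 F1=4 F2=8 F3=7; commitIndex=7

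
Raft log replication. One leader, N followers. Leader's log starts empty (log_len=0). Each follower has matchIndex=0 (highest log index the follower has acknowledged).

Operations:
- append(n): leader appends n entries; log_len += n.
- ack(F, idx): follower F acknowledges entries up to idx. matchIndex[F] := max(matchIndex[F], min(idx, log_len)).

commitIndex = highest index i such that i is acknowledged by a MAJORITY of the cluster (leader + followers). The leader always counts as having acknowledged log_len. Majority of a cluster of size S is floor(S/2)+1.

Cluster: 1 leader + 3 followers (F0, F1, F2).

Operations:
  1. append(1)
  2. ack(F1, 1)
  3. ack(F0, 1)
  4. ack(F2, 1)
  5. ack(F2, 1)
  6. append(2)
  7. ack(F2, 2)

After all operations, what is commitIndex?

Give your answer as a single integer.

Op 1: append 1 -> log_len=1
Op 2: F1 acks idx 1 -> match: F0=0 F1=1 F2=0; commitIndex=0
Op 3: F0 acks idx 1 -> match: F0=1 F1=1 F2=0; commitIndex=1
Op 4: F2 acks idx 1 -> match: F0=1 F1=1 F2=1; commitIndex=1
Op 5: F2 acks idx 1 -> match: F0=1 F1=1 F2=1; commitIndex=1
Op 6: append 2 -> log_len=3
Op 7: F2 acks idx 2 -> match: F0=1 F1=1 F2=2; commitIndex=1

Answer: 1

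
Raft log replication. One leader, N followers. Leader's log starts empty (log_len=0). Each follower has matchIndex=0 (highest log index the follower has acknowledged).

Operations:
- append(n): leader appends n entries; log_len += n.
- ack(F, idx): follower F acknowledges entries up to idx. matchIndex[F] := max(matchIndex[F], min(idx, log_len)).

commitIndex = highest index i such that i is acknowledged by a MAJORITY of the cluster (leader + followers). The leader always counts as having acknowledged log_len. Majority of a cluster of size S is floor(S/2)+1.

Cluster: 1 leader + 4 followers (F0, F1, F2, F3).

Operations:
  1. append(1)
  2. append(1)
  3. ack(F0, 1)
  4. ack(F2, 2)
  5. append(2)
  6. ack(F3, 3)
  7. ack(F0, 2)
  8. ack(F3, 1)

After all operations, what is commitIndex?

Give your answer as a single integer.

Op 1: append 1 -> log_len=1
Op 2: append 1 -> log_len=2
Op 3: F0 acks idx 1 -> match: F0=1 F1=0 F2=0 F3=0; commitIndex=0
Op 4: F2 acks idx 2 -> match: F0=1 F1=0 F2=2 F3=0; commitIndex=1
Op 5: append 2 -> log_len=4
Op 6: F3 acks idx 3 -> match: F0=1 F1=0 F2=2 F3=3; commitIndex=2
Op 7: F0 acks idx 2 -> match: F0=2 F1=0 F2=2 F3=3; commitIndex=2
Op 8: F3 acks idx 1 -> match: F0=2 F1=0 F2=2 F3=3; commitIndex=2

Answer: 2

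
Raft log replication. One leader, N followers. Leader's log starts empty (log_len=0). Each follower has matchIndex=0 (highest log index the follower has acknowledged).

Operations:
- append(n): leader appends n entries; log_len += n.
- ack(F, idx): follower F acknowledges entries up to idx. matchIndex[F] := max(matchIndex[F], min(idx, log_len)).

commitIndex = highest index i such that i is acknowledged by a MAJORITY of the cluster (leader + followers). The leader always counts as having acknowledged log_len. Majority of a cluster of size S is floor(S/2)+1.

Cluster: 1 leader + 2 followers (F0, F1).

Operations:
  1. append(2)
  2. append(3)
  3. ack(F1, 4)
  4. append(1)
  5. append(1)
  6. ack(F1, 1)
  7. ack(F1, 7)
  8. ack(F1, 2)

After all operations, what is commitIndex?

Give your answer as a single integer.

Op 1: append 2 -> log_len=2
Op 2: append 3 -> log_len=5
Op 3: F1 acks idx 4 -> match: F0=0 F1=4; commitIndex=4
Op 4: append 1 -> log_len=6
Op 5: append 1 -> log_len=7
Op 6: F1 acks idx 1 -> match: F0=0 F1=4; commitIndex=4
Op 7: F1 acks idx 7 -> match: F0=0 F1=7; commitIndex=7
Op 8: F1 acks idx 2 -> match: F0=0 F1=7; commitIndex=7

Answer: 7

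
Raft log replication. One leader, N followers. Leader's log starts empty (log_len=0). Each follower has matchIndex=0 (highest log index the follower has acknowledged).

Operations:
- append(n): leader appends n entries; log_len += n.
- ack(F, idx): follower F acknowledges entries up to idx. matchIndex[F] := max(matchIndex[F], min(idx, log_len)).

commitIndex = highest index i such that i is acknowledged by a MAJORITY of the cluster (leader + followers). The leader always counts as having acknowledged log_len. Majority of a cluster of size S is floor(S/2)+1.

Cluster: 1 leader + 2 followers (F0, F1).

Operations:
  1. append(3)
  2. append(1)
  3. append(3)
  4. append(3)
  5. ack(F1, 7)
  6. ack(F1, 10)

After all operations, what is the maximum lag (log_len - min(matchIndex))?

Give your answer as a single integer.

Answer: 10

Derivation:
Op 1: append 3 -> log_len=3
Op 2: append 1 -> log_len=4
Op 3: append 3 -> log_len=7
Op 4: append 3 -> log_len=10
Op 5: F1 acks idx 7 -> match: F0=0 F1=7; commitIndex=7
Op 6: F1 acks idx 10 -> match: F0=0 F1=10; commitIndex=10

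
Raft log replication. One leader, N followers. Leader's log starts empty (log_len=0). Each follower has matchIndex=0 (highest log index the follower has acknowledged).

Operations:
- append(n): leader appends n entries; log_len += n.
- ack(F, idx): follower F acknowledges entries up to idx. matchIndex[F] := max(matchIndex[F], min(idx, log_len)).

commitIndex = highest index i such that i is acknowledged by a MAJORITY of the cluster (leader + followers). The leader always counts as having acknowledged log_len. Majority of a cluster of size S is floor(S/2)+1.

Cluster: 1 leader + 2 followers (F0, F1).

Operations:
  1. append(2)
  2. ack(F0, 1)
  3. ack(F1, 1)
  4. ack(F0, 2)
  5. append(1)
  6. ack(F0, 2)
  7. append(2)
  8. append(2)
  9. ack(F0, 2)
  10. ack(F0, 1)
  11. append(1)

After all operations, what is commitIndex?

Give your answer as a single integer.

Op 1: append 2 -> log_len=2
Op 2: F0 acks idx 1 -> match: F0=1 F1=0; commitIndex=1
Op 3: F1 acks idx 1 -> match: F0=1 F1=1; commitIndex=1
Op 4: F0 acks idx 2 -> match: F0=2 F1=1; commitIndex=2
Op 5: append 1 -> log_len=3
Op 6: F0 acks idx 2 -> match: F0=2 F1=1; commitIndex=2
Op 7: append 2 -> log_len=5
Op 8: append 2 -> log_len=7
Op 9: F0 acks idx 2 -> match: F0=2 F1=1; commitIndex=2
Op 10: F0 acks idx 1 -> match: F0=2 F1=1; commitIndex=2
Op 11: append 1 -> log_len=8

Answer: 2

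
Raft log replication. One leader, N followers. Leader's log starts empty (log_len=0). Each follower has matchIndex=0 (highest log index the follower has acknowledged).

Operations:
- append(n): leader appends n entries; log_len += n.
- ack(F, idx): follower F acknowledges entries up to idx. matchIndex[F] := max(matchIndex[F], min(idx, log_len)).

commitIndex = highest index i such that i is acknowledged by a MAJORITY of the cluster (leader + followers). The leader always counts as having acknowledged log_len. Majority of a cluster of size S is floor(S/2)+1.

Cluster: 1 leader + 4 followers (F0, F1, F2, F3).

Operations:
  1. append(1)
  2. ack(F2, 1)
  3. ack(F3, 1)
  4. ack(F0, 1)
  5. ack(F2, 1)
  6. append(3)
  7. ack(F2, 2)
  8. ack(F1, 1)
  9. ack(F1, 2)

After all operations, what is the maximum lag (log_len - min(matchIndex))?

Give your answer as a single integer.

Answer: 3

Derivation:
Op 1: append 1 -> log_len=1
Op 2: F2 acks idx 1 -> match: F0=0 F1=0 F2=1 F3=0; commitIndex=0
Op 3: F3 acks idx 1 -> match: F0=0 F1=0 F2=1 F3=1; commitIndex=1
Op 4: F0 acks idx 1 -> match: F0=1 F1=0 F2=1 F3=1; commitIndex=1
Op 5: F2 acks idx 1 -> match: F0=1 F1=0 F2=1 F3=1; commitIndex=1
Op 6: append 3 -> log_len=4
Op 7: F2 acks idx 2 -> match: F0=1 F1=0 F2=2 F3=1; commitIndex=1
Op 8: F1 acks idx 1 -> match: F0=1 F1=1 F2=2 F3=1; commitIndex=1
Op 9: F1 acks idx 2 -> match: F0=1 F1=2 F2=2 F3=1; commitIndex=2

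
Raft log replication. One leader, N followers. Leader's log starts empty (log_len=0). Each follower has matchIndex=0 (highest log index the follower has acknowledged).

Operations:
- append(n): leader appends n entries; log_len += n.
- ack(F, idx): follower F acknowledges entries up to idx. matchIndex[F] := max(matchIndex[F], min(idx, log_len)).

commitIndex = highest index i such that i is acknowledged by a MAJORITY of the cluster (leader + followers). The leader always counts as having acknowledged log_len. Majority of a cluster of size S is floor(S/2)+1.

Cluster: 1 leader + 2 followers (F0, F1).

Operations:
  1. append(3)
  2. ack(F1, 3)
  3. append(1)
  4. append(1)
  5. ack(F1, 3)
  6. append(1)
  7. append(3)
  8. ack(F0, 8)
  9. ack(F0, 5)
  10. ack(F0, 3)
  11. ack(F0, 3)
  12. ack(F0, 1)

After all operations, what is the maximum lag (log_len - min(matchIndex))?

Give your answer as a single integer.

Answer: 6

Derivation:
Op 1: append 3 -> log_len=3
Op 2: F1 acks idx 3 -> match: F0=0 F1=3; commitIndex=3
Op 3: append 1 -> log_len=4
Op 4: append 1 -> log_len=5
Op 5: F1 acks idx 3 -> match: F0=0 F1=3; commitIndex=3
Op 6: append 1 -> log_len=6
Op 7: append 3 -> log_len=9
Op 8: F0 acks idx 8 -> match: F0=8 F1=3; commitIndex=8
Op 9: F0 acks idx 5 -> match: F0=8 F1=3; commitIndex=8
Op 10: F0 acks idx 3 -> match: F0=8 F1=3; commitIndex=8
Op 11: F0 acks idx 3 -> match: F0=8 F1=3; commitIndex=8
Op 12: F0 acks idx 1 -> match: F0=8 F1=3; commitIndex=8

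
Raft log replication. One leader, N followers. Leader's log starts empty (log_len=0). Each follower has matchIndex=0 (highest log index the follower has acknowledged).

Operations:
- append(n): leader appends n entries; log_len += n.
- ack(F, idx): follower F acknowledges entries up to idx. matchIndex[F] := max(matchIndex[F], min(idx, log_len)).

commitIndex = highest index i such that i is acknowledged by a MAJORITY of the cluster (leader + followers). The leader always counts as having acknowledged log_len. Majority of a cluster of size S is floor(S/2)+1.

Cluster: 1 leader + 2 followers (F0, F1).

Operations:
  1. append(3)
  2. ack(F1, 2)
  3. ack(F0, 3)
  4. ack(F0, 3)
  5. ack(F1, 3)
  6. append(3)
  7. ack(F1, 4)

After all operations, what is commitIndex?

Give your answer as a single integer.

Op 1: append 3 -> log_len=3
Op 2: F1 acks idx 2 -> match: F0=0 F1=2; commitIndex=2
Op 3: F0 acks idx 3 -> match: F0=3 F1=2; commitIndex=3
Op 4: F0 acks idx 3 -> match: F0=3 F1=2; commitIndex=3
Op 5: F1 acks idx 3 -> match: F0=3 F1=3; commitIndex=3
Op 6: append 3 -> log_len=6
Op 7: F1 acks idx 4 -> match: F0=3 F1=4; commitIndex=4

Answer: 4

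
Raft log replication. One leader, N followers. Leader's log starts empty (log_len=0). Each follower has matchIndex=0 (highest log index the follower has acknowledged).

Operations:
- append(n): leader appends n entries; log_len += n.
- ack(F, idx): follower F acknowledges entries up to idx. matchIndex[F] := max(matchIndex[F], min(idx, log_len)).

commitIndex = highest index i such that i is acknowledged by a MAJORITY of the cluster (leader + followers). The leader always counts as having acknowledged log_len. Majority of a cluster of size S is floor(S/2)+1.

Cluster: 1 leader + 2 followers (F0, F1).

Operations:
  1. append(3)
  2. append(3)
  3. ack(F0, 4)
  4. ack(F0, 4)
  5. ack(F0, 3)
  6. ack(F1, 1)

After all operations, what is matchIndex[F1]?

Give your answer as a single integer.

Answer: 1

Derivation:
Op 1: append 3 -> log_len=3
Op 2: append 3 -> log_len=6
Op 3: F0 acks idx 4 -> match: F0=4 F1=0; commitIndex=4
Op 4: F0 acks idx 4 -> match: F0=4 F1=0; commitIndex=4
Op 5: F0 acks idx 3 -> match: F0=4 F1=0; commitIndex=4
Op 6: F1 acks idx 1 -> match: F0=4 F1=1; commitIndex=4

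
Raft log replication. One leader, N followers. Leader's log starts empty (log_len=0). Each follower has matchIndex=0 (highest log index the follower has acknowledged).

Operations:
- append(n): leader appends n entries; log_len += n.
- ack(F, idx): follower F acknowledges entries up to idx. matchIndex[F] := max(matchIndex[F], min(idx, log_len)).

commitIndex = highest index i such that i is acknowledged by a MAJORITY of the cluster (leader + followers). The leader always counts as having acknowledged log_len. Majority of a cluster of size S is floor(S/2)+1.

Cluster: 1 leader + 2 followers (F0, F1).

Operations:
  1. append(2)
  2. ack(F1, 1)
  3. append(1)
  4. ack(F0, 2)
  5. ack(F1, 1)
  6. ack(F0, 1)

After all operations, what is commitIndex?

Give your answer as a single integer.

Op 1: append 2 -> log_len=2
Op 2: F1 acks idx 1 -> match: F0=0 F1=1; commitIndex=1
Op 3: append 1 -> log_len=3
Op 4: F0 acks idx 2 -> match: F0=2 F1=1; commitIndex=2
Op 5: F1 acks idx 1 -> match: F0=2 F1=1; commitIndex=2
Op 6: F0 acks idx 1 -> match: F0=2 F1=1; commitIndex=2

Answer: 2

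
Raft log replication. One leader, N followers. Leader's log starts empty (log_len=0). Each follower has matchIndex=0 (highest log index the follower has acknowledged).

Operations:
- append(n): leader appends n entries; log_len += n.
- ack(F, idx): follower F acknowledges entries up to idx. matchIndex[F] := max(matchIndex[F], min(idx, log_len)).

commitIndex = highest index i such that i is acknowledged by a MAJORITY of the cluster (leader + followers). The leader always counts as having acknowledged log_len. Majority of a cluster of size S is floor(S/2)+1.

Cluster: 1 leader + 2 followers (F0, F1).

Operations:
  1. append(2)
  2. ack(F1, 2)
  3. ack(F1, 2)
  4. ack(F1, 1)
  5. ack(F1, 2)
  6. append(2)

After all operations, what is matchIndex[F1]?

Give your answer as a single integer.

Answer: 2

Derivation:
Op 1: append 2 -> log_len=2
Op 2: F1 acks idx 2 -> match: F0=0 F1=2; commitIndex=2
Op 3: F1 acks idx 2 -> match: F0=0 F1=2; commitIndex=2
Op 4: F1 acks idx 1 -> match: F0=0 F1=2; commitIndex=2
Op 5: F1 acks idx 2 -> match: F0=0 F1=2; commitIndex=2
Op 6: append 2 -> log_len=4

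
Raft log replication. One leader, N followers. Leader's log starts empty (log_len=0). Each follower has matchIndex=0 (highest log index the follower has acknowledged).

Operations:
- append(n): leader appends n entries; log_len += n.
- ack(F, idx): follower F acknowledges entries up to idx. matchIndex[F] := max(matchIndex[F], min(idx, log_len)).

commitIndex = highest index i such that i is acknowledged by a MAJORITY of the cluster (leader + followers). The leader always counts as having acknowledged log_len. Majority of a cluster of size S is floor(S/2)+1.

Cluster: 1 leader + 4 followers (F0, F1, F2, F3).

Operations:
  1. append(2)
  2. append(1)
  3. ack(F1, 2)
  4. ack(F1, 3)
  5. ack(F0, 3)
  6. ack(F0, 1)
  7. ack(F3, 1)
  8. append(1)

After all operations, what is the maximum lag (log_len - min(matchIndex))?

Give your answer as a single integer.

Op 1: append 2 -> log_len=2
Op 2: append 1 -> log_len=3
Op 3: F1 acks idx 2 -> match: F0=0 F1=2 F2=0 F3=0; commitIndex=0
Op 4: F1 acks idx 3 -> match: F0=0 F1=3 F2=0 F3=0; commitIndex=0
Op 5: F0 acks idx 3 -> match: F0=3 F1=3 F2=0 F3=0; commitIndex=3
Op 6: F0 acks idx 1 -> match: F0=3 F1=3 F2=0 F3=0; commitIndex=3
Op 7: F3 acks idx 1 -> match: F0=3 F1=3 F2=0 F3=1; commitIndex=3
Op 8: append 1 -> log_len=4

Answer: 4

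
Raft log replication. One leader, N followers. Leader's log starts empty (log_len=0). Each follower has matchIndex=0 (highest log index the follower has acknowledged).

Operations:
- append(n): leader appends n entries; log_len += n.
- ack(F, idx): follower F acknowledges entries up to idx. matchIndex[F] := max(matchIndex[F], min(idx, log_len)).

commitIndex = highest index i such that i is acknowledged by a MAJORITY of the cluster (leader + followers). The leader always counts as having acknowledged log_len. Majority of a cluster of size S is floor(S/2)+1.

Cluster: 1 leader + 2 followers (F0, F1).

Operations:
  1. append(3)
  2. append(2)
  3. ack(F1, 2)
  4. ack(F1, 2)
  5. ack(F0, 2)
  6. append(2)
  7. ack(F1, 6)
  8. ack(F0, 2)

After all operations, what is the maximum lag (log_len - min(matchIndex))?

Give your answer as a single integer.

Answer: 5

Derivation:
Op 1: append 3 -> log_len=3
Op 2: append 2 -> log_len=5
Op 3: F1 acks idx 2 -> match: F0=0 F1=2; commitIndex=2
Op 4: F1 acks idx 2 -> match: F0=0 F1=2; commitIndex=2
Op 5: F0 acks idx 2 -> match: F0=2 F1=2; commitIndex=2
Op 6: append 2 -> log_len=7
Op 7: F1 acks idx 6 -> match: F0=2 F1=6; commitIndex=6
Op 8: F0 acks idx 2 -> match: F0=2 F1=6; commitIndex=6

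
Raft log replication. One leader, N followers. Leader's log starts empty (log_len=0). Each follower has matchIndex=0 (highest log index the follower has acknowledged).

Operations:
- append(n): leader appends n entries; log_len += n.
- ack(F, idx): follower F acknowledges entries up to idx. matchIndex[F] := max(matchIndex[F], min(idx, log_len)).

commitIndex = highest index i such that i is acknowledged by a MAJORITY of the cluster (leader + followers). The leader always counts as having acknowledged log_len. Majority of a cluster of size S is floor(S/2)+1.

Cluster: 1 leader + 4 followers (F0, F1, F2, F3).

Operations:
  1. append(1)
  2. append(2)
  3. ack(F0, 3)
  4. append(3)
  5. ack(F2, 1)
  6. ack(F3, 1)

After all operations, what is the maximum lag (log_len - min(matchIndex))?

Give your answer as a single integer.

Op 1: append 1 -> log_len=1
Op 2: append 2 -> log_len=3
Op 3: F0 acks idx 3 -> match: F0=3 F1=0 F2=0 F3=0; commitIndex=0
Op 4: append 3 -> log_len=6
Op 5: F2 acks idx 1 -> match: F0=3 F1=0 F2=1 F3=0; commitIndex=1
Op 6: F3 acks idx 1 -> match: F0=3 F1=0 F2=1 F3=1; commitIndex=1

Answer: 6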